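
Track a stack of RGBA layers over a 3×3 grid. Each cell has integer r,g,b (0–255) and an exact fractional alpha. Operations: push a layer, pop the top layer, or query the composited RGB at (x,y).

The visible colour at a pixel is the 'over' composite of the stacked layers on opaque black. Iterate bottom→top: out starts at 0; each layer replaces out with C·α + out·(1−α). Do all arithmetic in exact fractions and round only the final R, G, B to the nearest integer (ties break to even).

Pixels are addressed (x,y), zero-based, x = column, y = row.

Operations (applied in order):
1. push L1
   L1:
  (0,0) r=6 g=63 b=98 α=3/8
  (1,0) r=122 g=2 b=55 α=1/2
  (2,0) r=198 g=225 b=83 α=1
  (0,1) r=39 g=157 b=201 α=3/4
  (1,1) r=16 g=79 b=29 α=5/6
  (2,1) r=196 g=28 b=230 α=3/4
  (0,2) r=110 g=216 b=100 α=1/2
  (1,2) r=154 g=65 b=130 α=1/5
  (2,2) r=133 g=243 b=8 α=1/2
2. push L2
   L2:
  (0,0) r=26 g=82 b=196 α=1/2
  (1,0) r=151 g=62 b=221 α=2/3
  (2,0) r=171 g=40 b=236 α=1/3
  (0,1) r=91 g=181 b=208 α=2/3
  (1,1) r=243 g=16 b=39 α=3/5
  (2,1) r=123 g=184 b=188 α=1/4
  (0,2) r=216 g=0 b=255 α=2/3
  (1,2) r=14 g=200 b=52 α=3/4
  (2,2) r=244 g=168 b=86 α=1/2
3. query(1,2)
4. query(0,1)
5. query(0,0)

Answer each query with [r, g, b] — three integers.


query (1,2) [L1,L2] — begin 0,0,0
L1 α=1/5: [154/5, 13, 26]
L2 α=3/4: [91/5, 613/4, 91/2]
→ [18, 153, 46]

query (0,1) [L1,L2] — begin 0,0,0
+L1 (α=3/4) → [117/4, 471/4, 603/4]
+L2 (α=2/3) → [845/12, 1919/12, 2267/12]
= [70, 160, 189]

(0,0) stack=L1,L2; from [0,0,0]:
after L1 α=3/8: [9/4, 189/8, 147/4]
after L2 α=1/2: [113/8, 845/16, 931/8]
→ [14, 53, 116]


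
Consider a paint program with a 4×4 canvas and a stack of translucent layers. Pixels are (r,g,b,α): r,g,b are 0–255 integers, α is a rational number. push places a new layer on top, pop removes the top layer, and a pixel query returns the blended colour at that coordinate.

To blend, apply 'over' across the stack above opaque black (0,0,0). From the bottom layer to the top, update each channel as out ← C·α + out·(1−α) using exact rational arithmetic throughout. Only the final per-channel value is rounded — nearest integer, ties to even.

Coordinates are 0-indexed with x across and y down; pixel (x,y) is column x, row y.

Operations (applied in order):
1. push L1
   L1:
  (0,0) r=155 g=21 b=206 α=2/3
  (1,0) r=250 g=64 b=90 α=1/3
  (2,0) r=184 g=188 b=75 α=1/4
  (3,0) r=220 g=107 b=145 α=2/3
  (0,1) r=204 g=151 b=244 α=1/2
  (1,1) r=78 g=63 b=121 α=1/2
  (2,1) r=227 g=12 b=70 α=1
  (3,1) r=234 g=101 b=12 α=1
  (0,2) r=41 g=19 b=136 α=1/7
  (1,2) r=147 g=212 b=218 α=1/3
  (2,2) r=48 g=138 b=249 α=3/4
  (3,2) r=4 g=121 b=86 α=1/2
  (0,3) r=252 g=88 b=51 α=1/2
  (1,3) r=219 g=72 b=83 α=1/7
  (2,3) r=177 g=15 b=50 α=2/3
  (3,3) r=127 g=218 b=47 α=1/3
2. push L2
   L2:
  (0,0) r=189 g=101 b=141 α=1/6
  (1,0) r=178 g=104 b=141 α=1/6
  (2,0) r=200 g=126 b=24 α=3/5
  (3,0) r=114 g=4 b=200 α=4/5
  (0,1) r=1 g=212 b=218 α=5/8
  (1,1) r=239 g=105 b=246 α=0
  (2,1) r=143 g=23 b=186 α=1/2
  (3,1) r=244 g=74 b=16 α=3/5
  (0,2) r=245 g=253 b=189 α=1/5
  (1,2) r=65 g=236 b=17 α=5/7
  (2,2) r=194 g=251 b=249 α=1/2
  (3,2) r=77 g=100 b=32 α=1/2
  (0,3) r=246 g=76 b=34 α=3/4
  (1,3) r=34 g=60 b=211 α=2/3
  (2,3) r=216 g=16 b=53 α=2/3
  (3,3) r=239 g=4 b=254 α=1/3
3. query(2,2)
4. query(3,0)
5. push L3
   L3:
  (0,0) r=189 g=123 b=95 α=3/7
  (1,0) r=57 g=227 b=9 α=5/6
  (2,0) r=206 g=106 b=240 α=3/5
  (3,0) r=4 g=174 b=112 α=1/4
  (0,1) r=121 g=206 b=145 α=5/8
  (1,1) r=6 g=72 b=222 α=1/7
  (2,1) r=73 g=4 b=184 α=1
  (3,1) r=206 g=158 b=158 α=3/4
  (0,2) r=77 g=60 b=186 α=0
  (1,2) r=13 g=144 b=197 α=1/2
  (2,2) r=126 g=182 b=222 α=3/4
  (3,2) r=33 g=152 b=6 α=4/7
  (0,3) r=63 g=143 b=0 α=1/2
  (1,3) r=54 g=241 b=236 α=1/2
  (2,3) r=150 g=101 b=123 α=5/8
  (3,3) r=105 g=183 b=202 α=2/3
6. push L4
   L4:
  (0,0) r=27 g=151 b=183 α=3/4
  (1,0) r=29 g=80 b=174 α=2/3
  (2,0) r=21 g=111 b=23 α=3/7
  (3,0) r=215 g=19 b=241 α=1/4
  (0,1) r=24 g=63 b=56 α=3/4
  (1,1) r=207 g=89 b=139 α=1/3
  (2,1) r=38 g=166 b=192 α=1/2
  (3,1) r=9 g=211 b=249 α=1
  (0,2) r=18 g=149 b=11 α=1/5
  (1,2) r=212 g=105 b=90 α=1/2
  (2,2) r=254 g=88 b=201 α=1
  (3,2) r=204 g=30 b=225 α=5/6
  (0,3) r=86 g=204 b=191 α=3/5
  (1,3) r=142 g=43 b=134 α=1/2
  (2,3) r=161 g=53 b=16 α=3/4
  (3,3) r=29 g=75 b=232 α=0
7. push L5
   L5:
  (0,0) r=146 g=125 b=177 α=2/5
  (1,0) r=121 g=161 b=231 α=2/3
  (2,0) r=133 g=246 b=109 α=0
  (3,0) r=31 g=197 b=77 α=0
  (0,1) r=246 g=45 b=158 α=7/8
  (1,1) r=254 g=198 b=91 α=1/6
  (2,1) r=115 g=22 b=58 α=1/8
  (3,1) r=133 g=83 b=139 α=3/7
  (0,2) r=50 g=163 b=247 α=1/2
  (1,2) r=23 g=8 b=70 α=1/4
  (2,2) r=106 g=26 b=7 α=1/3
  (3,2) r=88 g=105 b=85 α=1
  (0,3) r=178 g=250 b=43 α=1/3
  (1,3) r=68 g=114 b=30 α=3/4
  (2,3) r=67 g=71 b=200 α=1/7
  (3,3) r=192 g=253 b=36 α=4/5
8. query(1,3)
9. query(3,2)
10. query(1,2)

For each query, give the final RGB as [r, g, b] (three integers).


at x=2,y=2 over L1,L2:
L1 α=3/4: [36, 207/2, 747/4]
L2 α=1/2: [115, 709/4, 1743/8]
rounded: [115, 177, 218]

query (3,0) [L1,L2] — begin 0,0,0
after L1 α=2/3: [440/3, 214/3, 290/3]
after L2 α=4/5: [1808/15, 262/15, 538/3]
= [121, 17, 179]

query (1,3) [L1,L2,L3,L4,L5] — begin 0,0,0
L1 α=1/7: [219/7, 72/7, 83/7]
L2 α=2/3: [695/21, 304/7, 3037/21]
L3 α=1/2: [1829/42, 1991/14, 7993/42]
L4 α=1/2: [7793/84, 2593/28, 13621/84]
L5 α=3/4: [24929/336, 12169/112, 21181/336]
= [74, 109, 63]

query (3,2) [L1,L2,L3,L4,L5] — begin 0,0,0
L1 α=1/2: [2, 121/2, 43]
L2 α=1/2: [79/2, 321/4, 75/2]
L3 α=4/7: [501/14, 485/4, 39/2]
L4 α=5/6: [4927/28, 1085/24, 763/4]
L5 α=1: [88, 105, 85]
→ [88, 105, 85]

at x=1,y=2 over L1,L2,L3,L4,L5:
L1 α=1/3: [49, 212/3, 218/3]
L2 α=5/7: [423/7, 3964/21, 691/21]
L3 α=1/2: [257/7, 3494/21, 2414/21]
L4 α=1/2: [1741/14, 5699/42, 2152/21]
L5 α=1/4: [5545/56, 5811/56, 1321/14]
rounded: [99, 104, 94]


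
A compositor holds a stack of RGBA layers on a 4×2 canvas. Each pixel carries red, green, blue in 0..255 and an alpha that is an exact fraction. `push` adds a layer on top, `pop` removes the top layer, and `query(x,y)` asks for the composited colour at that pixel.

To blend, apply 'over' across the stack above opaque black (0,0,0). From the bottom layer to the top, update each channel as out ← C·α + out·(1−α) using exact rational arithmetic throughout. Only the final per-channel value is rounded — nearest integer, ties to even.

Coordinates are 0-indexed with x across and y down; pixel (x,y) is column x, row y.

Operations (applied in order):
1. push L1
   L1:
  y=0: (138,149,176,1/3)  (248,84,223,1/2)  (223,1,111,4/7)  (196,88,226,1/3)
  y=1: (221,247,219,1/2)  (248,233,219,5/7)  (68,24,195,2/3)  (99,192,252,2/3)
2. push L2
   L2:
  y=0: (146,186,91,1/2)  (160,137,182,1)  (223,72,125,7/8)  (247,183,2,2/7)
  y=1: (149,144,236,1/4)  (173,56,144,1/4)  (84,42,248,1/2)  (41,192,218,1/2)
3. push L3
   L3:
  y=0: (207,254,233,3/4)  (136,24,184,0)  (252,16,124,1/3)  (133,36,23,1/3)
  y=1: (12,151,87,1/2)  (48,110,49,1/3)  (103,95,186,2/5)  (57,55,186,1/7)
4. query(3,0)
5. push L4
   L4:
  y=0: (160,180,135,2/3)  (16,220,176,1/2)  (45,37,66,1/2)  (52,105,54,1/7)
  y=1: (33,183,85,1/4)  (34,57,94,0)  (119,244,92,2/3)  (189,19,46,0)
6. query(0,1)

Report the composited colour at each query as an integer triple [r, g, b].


(3,0) stack=L1,L2,L3; from [0,0,0]:
L1 α=1/3: [196/3, 88/3, 226/3]
L2 α=2/7: [2462/21, 1538/21, 1142/21]
L3 α=1/3: [7717/63, 3832/63, 2767/63]
→ [122, 61, 44]

at x=0,y=1 over L1,L2,L3,L4:
+L1 (α=1/2) → [221/2, 247/2, 219/2]
+L2 (α=1/4) → [961/8, 1029/8, 1129/8]
+L3 (α=1/2) → [1057/16, 2237/16, 1825/16]
+L4 (α=1/4) → [3699/64, 9639/64, 6835/64]
→ [58, 151, 107]


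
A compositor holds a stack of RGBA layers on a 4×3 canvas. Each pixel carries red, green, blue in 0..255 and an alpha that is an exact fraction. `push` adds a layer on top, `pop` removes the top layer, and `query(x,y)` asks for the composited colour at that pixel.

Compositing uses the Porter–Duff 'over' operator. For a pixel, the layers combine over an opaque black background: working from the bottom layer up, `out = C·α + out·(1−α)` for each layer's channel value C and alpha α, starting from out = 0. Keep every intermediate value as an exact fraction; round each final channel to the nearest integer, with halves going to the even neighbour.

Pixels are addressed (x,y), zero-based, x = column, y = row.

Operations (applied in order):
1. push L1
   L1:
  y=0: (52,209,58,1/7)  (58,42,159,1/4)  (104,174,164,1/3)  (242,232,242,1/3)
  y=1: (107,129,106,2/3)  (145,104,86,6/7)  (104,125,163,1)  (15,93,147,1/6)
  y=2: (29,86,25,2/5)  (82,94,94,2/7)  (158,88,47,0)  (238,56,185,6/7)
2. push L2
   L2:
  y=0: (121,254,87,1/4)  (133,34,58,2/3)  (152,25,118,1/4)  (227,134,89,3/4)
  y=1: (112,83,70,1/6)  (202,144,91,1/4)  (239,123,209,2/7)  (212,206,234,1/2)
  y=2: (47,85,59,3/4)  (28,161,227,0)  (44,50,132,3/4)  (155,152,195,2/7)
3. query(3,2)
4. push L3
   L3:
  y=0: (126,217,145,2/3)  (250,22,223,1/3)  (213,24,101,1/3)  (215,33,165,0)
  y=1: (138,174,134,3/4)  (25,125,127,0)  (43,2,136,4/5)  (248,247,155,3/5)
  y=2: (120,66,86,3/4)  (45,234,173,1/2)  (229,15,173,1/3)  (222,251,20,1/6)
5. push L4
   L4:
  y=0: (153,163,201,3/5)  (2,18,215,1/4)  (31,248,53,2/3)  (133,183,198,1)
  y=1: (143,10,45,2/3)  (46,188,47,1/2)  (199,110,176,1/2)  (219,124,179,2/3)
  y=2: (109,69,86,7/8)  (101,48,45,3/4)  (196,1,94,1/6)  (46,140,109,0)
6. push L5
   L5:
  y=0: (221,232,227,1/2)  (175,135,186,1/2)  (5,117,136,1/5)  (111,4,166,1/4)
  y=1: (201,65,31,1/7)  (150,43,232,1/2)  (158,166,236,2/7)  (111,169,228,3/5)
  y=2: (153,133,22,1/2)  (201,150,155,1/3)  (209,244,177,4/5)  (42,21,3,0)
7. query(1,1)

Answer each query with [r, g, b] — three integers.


query (3,2) [L1,L2] — begin 0,0,0
L1 α=6/7: [204, 48, 1110/7]
L2 α=2/7: [190, 544/7, 8280/49]
rounded: [190, 78, 169]

(1,1) stack=L1,L2,L3,L4,L5; from [0,0,0]:
after L1 α=6/7: [870/7, 624/7, 516/7]
after L2 α=1/4: [1006/7, 720/7, 2185/28]
after L3 α=0: [1006/7, 720/7, 2185/28]
after L4 α=1/2: [664/7, 1018/7, 3501/56]
after L5 α=1/2: [857/7, 1319/14, 16493/112]
= [122, 94, 147]


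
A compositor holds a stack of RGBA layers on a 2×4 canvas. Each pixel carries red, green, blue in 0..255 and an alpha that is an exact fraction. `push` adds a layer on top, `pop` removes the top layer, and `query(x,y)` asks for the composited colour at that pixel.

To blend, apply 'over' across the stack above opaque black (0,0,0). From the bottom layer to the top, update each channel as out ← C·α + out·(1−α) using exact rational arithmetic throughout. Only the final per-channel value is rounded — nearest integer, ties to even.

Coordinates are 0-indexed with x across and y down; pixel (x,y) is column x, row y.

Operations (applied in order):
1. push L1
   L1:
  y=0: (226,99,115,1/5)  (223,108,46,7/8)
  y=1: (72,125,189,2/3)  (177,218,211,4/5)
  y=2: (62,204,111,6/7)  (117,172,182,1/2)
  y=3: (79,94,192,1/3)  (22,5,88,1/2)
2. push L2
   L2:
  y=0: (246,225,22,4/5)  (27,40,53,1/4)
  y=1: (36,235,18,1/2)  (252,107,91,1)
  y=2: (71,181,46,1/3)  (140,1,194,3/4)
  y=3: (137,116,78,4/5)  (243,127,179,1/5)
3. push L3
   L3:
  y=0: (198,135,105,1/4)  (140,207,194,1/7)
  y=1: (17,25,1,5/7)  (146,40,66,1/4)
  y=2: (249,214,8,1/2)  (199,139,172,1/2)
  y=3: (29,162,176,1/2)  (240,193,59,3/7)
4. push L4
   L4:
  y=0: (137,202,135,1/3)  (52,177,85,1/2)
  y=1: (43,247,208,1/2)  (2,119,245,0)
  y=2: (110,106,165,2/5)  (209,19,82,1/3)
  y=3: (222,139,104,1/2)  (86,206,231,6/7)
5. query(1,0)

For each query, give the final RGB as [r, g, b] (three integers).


at x=1,y=0 over L1,L2,L3,L4:
after L1 α=7/8: [1561/8, 189/2, 161/4]
after L2 α=1/4: [4899/32, 647/8, 695/16]
after L3 α=1/7: [16937/112, 2769/28, 3637/56]
after L4 α=1/2: [22761/224, 7725/56, 8397/112]
→ [102, 138, 75]


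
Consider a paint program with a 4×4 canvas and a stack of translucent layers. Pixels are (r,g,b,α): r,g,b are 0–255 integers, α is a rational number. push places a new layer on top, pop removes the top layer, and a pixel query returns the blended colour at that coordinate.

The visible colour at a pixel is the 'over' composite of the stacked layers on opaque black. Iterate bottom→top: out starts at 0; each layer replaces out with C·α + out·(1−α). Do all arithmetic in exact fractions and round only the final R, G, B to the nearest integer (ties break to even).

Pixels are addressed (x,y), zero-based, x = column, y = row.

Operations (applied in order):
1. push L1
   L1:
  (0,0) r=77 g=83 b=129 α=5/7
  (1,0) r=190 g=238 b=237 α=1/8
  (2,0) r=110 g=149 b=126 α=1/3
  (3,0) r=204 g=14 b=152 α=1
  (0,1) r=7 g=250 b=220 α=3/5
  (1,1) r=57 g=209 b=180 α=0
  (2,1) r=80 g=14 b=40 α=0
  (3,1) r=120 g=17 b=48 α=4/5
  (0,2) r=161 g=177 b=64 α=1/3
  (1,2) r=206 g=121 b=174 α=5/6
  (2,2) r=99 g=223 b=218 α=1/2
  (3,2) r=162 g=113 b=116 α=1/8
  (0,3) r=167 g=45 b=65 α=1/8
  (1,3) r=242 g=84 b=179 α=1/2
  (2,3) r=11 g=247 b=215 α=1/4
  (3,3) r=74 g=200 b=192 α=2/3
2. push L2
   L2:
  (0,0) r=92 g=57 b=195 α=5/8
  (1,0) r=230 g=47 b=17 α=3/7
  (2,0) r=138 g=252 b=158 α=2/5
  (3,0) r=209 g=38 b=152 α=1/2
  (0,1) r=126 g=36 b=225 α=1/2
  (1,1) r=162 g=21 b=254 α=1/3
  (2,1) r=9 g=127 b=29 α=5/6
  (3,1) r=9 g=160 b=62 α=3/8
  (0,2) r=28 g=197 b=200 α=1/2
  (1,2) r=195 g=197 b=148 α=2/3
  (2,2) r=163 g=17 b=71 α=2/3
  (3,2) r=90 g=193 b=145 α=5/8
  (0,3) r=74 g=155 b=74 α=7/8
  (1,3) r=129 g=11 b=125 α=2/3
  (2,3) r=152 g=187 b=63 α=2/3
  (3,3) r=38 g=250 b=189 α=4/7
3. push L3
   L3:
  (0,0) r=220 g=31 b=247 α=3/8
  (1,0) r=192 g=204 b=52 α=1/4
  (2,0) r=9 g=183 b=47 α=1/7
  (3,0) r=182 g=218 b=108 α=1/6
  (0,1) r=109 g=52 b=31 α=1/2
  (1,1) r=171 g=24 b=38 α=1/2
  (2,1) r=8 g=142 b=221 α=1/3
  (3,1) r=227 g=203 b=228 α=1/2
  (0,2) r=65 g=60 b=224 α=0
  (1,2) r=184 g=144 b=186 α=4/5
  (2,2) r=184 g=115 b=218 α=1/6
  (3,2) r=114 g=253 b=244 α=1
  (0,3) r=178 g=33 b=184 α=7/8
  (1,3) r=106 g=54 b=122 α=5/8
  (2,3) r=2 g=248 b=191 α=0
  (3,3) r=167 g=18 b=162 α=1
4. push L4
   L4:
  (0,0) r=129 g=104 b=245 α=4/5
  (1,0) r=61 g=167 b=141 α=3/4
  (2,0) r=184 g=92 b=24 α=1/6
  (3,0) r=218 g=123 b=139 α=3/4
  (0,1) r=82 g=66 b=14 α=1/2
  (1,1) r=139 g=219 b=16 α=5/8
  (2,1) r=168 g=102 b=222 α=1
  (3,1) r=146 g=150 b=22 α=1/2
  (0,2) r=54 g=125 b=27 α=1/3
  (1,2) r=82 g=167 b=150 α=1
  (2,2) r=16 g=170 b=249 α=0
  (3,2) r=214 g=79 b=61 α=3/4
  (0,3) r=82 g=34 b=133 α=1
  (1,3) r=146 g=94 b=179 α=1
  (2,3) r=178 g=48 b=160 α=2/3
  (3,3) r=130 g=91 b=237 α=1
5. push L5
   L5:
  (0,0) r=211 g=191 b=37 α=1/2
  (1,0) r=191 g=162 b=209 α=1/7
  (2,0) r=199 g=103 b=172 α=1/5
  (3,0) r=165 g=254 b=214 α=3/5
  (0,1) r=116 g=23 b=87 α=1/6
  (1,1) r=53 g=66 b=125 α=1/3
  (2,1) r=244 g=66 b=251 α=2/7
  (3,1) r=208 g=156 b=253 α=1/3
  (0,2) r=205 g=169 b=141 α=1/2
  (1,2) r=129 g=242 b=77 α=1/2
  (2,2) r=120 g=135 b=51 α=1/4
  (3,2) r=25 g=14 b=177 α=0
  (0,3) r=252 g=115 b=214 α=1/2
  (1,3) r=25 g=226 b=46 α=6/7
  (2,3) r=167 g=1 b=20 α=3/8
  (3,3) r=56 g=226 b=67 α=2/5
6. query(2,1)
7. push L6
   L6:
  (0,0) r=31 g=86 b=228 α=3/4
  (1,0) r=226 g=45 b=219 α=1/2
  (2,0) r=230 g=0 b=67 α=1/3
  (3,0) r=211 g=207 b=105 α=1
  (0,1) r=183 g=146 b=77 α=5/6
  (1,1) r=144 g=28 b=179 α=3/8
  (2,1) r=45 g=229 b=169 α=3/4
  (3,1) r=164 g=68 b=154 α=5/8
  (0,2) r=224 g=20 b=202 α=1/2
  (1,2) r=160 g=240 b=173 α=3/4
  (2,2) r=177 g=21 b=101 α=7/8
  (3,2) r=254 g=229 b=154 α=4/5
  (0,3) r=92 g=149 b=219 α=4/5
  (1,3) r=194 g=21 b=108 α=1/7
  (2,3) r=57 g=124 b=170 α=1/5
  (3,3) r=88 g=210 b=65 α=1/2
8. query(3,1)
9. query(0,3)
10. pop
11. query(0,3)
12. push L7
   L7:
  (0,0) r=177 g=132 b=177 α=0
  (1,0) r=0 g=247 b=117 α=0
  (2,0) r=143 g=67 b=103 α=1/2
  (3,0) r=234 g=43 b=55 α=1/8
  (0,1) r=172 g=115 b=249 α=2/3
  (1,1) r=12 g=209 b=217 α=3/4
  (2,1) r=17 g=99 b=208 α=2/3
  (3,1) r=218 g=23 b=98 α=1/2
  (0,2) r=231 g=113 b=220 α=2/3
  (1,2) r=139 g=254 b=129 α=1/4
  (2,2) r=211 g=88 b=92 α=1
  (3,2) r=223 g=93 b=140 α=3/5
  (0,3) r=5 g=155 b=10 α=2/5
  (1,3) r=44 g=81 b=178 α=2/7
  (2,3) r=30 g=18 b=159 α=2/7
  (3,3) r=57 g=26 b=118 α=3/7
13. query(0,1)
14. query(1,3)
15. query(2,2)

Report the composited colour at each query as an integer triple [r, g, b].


query (2,1) [L1,L2,L3,L4,L5] — begin 0,0,0
L1 α=0: [0, 0, 0]
L2 α=5/6: [15/2, 635/6, 145/6]
L3 α=1/3: [23/3, 1061/9, 808/9]
L4 α=1: [168, 102, 222]
L5 α=2/7: [1328/7, 642/7, 1612/7]
= [190, 92, 230]

(3,1) stack=L1,L2,L3,L4,L5,L6; from [0,0,0]:
L1 α=4/5: [96, 68/5, 192/5]
L2 α=3/8: [507/8, 137/2, 189/4]
L3 α=1/2: [2323/16, 543/4, 1101/8]
L4 α=1/2: [4659/32, 1143/8, 1277/16]
L5 α=1/3: [7987/48, 589/4, 3301/24]
L6 α=5/8: [21107/128, 3127/32, 9461/64]
→ [165, 98, 148]

query (0,3) [L1,L2,L3,L4,L5,L6] — begin 0,0,0
L1 α=1/8: [167/8, 45/8, 65/8]
L2 α=7/8: [4311/64, 8725/64, 4209/64]
L3 α=7/8: [84055/512, 23509/512, 86641/512]
L4 α=1: [82, 34, 133]
L5 α=1/2: [167, 149/2, 347/2]
L6 α=4/5: [107, 1341/10, 2099/10]
→ [107, 134, 210]

query (0,3) [L1,L2,L3,L4,L5] — begin 0,0,0
L1 α=1/8: [167/8, 45/8, 65/8]
L2 α=7/8: [4311/64, 8725/64, 4209/64]
L3 α=7/8: [84055/512, 23509/512, 86641/512]
L4 α=1: [82, 34, 133]
L5 α=1/2: [167, 149/2, 347/2]
→ [167, 74, 174]

(0,1) stack=L1,L2,L3,L4,L5,L7; from [0,0,0]:
after L1 α=3/5: [21/5, 150, 132]
after L2 α=1/2: [651/10, 93, 357/2]
after L3 α=1/2: [1741/20, 145/2, 419/4]
after L4 α=1/2: [3381/40, 277/4, 475/8]
after L5 α=1/6: [4309/48, 1477/24, 3071/48]
after L7 α=2/3: [20821/144, 6997/72, 26975/144]
rounded: [145, 97, 187]

(1,3) stack=L1,L2,L3,L4,L5,L7; from [0,0,0]:
L1 α=1/2: [121, 42, 179/2]
L2 α=2/3: [379/3, 64/3, 679/6]
L3 α=5/8: [909/8, 167/4, 1899/16]
L4 α=1: [146, 94, 179]
L5 α=6/7: [296/7, 1450/7, 65]
L7 α=2/7: [2096/49, 8384/49, 681/7]
= [43, 171, 97]

query (2,2) [L1,L2,L3,L4,L5,L7] — begin 0,0,0
L1 α=1/2: [99/2, 223/2, 109]
L2 α=2/3: [751/6, 97/2, 251/3]
L3 α=1/6: [4859/36, 715/12, 1909/18]
L4 α=0: [4859/36, 715/12, 1909/18]
L5 α=1/4: [6299/48, 1255/16, 2215/24]
L7 α=1: [211, 88, 92]
= [211, 88, 92]


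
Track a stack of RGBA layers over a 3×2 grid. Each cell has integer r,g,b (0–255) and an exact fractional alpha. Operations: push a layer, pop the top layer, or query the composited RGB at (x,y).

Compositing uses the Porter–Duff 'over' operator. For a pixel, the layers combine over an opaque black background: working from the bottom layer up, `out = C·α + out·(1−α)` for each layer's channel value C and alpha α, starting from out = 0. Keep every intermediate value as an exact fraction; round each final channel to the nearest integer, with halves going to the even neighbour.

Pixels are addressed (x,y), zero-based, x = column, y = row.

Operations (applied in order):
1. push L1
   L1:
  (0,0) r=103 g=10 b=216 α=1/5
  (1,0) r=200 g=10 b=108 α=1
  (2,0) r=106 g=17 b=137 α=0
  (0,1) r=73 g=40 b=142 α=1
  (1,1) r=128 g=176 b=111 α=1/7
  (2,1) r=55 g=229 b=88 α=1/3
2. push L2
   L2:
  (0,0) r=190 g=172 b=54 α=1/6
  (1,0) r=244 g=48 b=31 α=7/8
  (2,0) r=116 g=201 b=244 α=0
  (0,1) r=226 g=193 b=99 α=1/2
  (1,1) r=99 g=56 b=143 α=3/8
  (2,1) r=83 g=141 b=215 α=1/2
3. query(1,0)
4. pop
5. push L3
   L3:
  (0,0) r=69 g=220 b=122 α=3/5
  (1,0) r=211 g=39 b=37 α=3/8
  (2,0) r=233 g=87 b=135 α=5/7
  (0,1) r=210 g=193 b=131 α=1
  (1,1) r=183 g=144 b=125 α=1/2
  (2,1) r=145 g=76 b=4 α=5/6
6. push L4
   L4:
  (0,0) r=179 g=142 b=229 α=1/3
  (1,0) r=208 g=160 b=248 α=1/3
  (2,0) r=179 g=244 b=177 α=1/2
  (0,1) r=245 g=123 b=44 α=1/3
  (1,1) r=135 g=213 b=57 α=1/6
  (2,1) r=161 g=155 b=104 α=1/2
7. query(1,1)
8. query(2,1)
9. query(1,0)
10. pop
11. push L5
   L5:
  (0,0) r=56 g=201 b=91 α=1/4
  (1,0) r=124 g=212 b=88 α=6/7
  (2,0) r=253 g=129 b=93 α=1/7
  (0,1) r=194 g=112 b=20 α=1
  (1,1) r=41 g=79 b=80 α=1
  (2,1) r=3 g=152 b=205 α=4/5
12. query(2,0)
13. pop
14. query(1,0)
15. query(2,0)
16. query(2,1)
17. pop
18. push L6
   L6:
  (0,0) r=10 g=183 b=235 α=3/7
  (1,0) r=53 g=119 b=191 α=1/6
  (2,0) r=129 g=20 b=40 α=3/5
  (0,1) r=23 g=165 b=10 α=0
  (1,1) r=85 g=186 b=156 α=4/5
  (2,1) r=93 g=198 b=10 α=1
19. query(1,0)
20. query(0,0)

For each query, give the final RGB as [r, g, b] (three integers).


(1,0) stack=L1,L2; from [0,0,0]:
after L1 α=1: [200, 10, 108]
after L2 α=7/8: [477/2, 173/4, 325/8]
→ [238, 43, 41]

(1,1) stack=L1,L3,L4; from [0,0,0]:
L1 α=1/7: [128/7, 176/7, 111/7]
L3 α=1/2: [1409/14, 592/7, 493/7]
L4 α=1/6: [8935/84, 4451/42, 1432/21]
rounded: [106, 106, 68]

at x=2,y=1 over L1,L3,L4:
after L1 α=1/3: [55/3, 229/3, 88/3]
after L3 α=5/6: [1115/9, 1369/18, 74/9]
after L4 α=1/2: [1282/9, 4159/36, 505/9]
= [142, 116, 56]

(1,0) stack=L1,L3,L4; from [0,0,0]:
+L1 (α=1) → [200, 10, 108]
+L3 (α=3/8) → [1633/8, 167/8, 651/8]
+L4 (α=1/3) → [2465/12, 269/4, 1643/12]
rounded: [205, 67, 137]

query (2,0) [L1,L3,L5] — begin 0,0,0
after L1 α=0: [0, 0, 0]
after L3 α=5/7: [1165/7, 435/7, 675/7]
after L5 α=1/7: [8761/49, 3513/49, 4701/49]
rounded: [179, 72, 96]

query (1,0) [L1,L3] — begin 0,0,0
after L1 α=1: [200, 10, 108]
after L3 α=3/8: [1633/8, 167/8, 651/8]
rounded: [204, 21, 81]

(2,0) stack=L1,L3; from [0,0,0]:
L1 α=0: [0, 0, 0]
L3 α=5/7: [1165/7, 435/7, 675/7]
→ [166, 62, 96]

query (2,1) [L1,L3] — begin 0,0,0
+L1 (α=1/3) → [55/3, 229/3, 88/3]
+L3 (α=5/6) → [1115/9, 1369/18, 74/9]
= [124, 76, 8]

query (1,0) [L1,L6] — begin 0,0,0
+L1 (α=1) → [200, 10, 108]
+L6 (α=1/6) → [351/2, 169/6, 731/6]
→ [176, 28, 122]

query (0,0) [L1,L6] — begin 0,0,0
L1 α=1/5: [103/5, 2, 216/5]
L6 α=3/7: [562/35, 557/7, 627/5]
rounded: [16, 80, 125]


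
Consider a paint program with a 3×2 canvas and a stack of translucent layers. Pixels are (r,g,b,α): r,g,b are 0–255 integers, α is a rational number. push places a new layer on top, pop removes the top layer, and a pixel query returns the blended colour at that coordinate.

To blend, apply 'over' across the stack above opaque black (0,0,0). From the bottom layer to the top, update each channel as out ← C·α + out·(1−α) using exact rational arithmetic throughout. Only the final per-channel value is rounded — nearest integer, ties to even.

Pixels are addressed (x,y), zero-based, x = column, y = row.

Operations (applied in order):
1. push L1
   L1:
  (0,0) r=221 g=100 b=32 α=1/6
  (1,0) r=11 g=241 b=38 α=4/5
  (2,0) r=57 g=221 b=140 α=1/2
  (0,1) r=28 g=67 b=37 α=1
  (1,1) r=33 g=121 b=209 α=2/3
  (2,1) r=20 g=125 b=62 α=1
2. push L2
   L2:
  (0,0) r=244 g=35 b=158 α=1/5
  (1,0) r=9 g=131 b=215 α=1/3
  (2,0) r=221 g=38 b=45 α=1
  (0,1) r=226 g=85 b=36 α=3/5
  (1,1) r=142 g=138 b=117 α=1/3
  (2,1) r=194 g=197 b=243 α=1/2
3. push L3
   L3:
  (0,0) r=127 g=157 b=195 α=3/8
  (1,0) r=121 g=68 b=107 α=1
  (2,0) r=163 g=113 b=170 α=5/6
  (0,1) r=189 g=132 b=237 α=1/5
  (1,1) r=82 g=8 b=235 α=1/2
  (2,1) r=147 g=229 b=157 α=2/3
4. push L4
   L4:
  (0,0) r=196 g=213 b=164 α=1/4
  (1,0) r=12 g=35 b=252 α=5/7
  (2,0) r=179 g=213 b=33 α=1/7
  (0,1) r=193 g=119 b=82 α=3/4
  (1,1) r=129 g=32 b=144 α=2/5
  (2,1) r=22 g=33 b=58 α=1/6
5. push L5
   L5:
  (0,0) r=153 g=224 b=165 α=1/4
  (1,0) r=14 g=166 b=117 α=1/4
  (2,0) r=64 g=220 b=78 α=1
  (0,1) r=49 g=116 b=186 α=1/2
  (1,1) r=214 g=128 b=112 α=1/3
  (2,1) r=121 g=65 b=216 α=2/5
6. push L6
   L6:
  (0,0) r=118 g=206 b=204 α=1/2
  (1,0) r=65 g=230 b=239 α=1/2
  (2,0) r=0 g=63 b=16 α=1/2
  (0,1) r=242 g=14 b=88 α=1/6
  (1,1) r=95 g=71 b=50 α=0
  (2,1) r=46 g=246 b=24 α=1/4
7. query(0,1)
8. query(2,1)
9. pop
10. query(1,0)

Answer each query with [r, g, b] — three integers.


at x=0,y=1 over L1,L2,L3,L4,L5,L6:
L1 α=1: [28, 67, 37]
L2 α=3/5: [734/5, 389/5, 182/5]
L3 α=1/5: [3881/25, 2216/25, 1913/25]
L4 α=3/4: [4589/25, 11141/100, 8063/100]
L5 α=1/2: [2907/25, 22741/200, 26663/200]
L6 α=1/6: [4117/30, 7767/80, 10061/80]
→ [137, 97, 126]

(2,1) stack=L1,L2,L3,L4,L5,L6; from [0,0,0]:
L1 α=1: [20, 125, 62]
L2 α=1/2: [107, 161, 305/2]
L3 α=2/3: [401/3, 619/3, 311/2]
L4 α=1/6: [2071/18, 1597/9, 557/4]
L5 α=2/5: [3523/30, 1987/15, 3399/20]
L6 α=1/4: [3983/40, 3217/20, 10677/80]
= [100, 161, 133]

at x=1,y=0 over L1,L2,L3,L4,L5:
+L1 (α=4/5) → [44/5, 964/5, 152/5]
+L2 (α=1/3) → [133/15, 861/5, 1379/15]
+L3 (α=1) → [121, 68, 107]
+L4 (α=5/7) → [302/7, 311/7, 1474/7]
+L5 (α=1/4) → [251/7, 2095/28, 5241/28]
rounded: [36, 75, 187]


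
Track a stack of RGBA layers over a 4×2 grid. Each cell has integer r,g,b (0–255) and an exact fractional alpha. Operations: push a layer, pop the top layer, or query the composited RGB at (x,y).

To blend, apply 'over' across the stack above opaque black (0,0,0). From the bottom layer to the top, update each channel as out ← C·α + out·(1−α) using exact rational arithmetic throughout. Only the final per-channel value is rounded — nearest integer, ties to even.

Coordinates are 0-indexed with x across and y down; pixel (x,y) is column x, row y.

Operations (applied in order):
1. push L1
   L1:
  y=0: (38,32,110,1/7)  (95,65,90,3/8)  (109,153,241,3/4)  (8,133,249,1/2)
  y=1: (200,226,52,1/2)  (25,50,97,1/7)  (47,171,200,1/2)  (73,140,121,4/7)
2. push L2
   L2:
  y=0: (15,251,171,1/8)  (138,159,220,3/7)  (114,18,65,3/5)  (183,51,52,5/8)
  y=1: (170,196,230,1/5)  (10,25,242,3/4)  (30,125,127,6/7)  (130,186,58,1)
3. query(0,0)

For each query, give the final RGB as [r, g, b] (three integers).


(0,0) stack=L1,L2; from [0,0,0]:
after L1 α=1/7: [38/7, 32/7, 110/7]
after L2 α=1/8: [53/8, 283/8, 281/8]
= [7, 35, 35]


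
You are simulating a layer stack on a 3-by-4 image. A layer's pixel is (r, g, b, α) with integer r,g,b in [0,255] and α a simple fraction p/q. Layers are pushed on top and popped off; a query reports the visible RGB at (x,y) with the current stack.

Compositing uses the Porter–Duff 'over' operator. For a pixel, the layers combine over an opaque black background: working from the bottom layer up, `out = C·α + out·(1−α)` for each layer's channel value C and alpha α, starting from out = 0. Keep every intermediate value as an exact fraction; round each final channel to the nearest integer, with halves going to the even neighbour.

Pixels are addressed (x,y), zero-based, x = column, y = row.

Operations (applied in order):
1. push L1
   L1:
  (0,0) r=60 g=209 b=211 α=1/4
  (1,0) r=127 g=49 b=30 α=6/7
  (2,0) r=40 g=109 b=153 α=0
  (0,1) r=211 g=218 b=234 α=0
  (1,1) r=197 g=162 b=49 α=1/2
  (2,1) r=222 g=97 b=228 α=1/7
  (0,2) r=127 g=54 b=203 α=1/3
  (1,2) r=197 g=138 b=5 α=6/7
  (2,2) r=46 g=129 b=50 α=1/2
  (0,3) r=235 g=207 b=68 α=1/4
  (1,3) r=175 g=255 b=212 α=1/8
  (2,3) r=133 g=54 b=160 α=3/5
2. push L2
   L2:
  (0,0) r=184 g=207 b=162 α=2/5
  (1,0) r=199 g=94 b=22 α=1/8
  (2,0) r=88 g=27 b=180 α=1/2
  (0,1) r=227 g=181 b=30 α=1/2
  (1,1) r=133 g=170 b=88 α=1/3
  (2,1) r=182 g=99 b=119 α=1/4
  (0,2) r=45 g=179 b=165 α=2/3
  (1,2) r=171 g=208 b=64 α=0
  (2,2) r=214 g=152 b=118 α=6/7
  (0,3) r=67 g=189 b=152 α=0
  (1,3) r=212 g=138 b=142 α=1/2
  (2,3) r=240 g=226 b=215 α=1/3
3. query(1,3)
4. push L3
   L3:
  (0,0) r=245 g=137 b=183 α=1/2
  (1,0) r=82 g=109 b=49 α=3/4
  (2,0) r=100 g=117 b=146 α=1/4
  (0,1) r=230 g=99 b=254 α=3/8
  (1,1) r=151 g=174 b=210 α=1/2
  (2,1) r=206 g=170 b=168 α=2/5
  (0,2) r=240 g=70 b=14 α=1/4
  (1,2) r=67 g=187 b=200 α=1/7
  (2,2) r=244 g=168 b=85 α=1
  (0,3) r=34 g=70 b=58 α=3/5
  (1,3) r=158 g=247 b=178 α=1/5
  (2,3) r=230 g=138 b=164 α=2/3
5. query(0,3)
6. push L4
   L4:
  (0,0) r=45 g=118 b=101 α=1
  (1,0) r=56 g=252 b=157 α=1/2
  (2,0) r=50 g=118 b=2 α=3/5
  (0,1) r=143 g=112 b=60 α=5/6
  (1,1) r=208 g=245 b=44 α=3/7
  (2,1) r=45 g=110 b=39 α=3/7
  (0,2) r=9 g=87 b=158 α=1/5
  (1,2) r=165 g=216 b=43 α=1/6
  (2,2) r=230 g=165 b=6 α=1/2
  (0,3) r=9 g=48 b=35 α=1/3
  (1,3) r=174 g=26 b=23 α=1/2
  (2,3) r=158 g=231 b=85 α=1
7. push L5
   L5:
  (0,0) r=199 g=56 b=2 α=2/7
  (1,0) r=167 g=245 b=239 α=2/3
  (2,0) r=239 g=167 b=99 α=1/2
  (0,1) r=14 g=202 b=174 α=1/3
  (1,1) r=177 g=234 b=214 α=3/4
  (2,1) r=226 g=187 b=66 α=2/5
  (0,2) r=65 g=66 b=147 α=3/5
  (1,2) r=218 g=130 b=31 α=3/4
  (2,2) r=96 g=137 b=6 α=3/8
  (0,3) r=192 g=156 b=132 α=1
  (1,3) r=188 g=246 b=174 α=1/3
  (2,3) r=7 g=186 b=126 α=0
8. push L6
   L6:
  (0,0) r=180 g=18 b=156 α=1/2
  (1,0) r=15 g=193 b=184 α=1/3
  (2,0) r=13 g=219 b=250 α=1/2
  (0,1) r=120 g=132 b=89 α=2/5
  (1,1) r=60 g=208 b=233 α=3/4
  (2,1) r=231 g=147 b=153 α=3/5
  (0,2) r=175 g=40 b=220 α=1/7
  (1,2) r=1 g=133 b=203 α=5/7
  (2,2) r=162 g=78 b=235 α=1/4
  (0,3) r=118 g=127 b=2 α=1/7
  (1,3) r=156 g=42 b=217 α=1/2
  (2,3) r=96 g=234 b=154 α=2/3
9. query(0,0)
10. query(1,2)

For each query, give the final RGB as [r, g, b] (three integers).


at x=1,y=3 over L1,L2:
L1 α=1/8: [175/8, 255/8, 53/2]
L2 α=1/2: [1871/16, 1359/16, 337/4]
rounded: [117, 85, 84]

(0,3) stack=L1,L2,L3; from [0,0,0]:
L1 α=1/4: [235/4, 207/4, 17]
L2 α=0: [235/4, 207/4, 17]
L3 α=3/5: [439/10, 627/10, 208/5]
→ [44, 63, 42]

(0,0) stack=L1,L2,L3,L4,L5,L6; from [0,0,0]:
L1 α=1/4: [15, 209/4, 211/4]
L2 α=2/5: [413/5, 2283/20, 1929/20]
L3 α=1/2: [819/5, 5023/40, 5589/40]
L4 α=1: [45, 118, 101]
L5 α=2/7: [89, 702/7, 509/7]
L6 α=1/2: [269/2, 414/7, 1601/14]
rounded: [134, 59, 114]

at x=1,y=2 over L1,L2,L3,L4,L5,L6:
L1 α=6/7: [1182/7, 828/7, 30/7]
L2 α=0: [1182/7, 828/7, 30/7]
L3 α=1/7: [7561/49, 6277/49, 1580/49]
L4 α=1/6: [22945/147, 41969/294, 10007/294]
L5 α=3/4: [119083/588, 156629/1176, 37349/1176]
L6 α=5/7: [120553/2058, 547649/4116, 634169/4116]
→ [59, 133, 154]


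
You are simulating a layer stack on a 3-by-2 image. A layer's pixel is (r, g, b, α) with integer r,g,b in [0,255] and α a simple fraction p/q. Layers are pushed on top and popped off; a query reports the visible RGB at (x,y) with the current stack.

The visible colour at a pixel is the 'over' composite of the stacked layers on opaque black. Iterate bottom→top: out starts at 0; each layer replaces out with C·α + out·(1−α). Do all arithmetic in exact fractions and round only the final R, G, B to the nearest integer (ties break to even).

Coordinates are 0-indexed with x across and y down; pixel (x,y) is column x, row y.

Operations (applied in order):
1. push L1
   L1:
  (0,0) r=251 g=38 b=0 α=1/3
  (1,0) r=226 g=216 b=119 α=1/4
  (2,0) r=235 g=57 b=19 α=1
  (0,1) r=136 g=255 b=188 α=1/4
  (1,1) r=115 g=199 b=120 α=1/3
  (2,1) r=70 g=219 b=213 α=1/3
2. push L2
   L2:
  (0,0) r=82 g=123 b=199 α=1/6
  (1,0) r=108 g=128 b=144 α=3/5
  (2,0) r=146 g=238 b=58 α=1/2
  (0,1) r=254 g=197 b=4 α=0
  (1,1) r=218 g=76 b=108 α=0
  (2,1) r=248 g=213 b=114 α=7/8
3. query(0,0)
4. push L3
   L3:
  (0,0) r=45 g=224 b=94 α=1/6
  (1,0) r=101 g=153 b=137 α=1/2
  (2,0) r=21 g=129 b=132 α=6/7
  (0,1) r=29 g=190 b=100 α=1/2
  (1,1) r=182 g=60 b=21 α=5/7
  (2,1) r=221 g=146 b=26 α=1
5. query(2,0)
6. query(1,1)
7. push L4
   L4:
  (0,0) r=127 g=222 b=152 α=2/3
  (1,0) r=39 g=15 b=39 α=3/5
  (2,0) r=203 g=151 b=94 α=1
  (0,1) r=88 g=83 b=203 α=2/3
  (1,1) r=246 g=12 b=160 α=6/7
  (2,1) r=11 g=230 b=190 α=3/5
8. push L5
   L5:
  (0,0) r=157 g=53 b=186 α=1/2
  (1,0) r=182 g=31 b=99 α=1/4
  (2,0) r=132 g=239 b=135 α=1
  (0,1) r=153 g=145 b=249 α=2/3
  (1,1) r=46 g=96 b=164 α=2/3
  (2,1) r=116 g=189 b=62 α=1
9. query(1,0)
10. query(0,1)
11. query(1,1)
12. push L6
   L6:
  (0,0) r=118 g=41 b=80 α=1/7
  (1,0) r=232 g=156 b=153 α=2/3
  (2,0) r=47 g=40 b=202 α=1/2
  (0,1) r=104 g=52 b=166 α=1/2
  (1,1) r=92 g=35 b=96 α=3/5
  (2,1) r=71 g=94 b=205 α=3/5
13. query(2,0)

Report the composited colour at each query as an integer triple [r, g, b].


(0,0) stack=L1,L2; from [0,0,0]:
+L1 (α=1/3) → [251/3, 38/3, 0]
+L2 (α=1/6) → [1501/18, 559/18, 199/6]
= [83, 31, 33]

query (2,0) [L1,L2,L3] — begin 0,0,0
+L1 (α=1) → [235, 57, 19]
+L2 (α=1/2) → [381/2, 295/2, 77/2]
+L3 (α=6/7) → [633/14, 1843/14, 1661/14]
rounded: [45, 132, 119]

query (1,1) [L1,L2,L3] — begin 0,0,0
after L1 α=1/3: [115/3, 199/3, 40]
after L2 α=0: [115/3, 199/3, 40]
after L3 α=5/7: [2960/21, 1298/21, 185/7]
= [141, 62, 26]

(1,0) stack=L1,L2,L3,L4,L5; from [0,0,0]:
L1 α=1/4: [113/2, 54, 119/4]
L2 α=3/5: [437/5, 492/5, 983/10]
L3 α=1/2: [471/5, 1257/10, 2353/20]
L4 α=3/5: [1527/25, 1482/25, 3523/50]
L5 α=1/4: [9131/100, 5221/100, 15519/200]
→ [91, 52, 78]

at x=0,y=1 over L1,L2,L3,L4,L5:
L1 α=1/4: [34, 255/4, 47]
L2 α=0: [34, 255/4, 47]
L3 α=1/2: [63/2, 1015/8, 147/2]
L4 α=2/3: [415/6, 781/8, 959/6]
L5 α=2/3: [2251/18, 3101/24, 3947/18]
rounded: [125, 129, 219]

(1,1) stack=L1,L2,L3,L4,L5; from [0,0,0]:
L1 α=1/3: [115/3, 199/3, 40]
L2 α=0: [115/3, 199/3, 40]
L3 α=5/7: [2960/21, 1298/21, 185/7]
L4 α=6/7: [33956/147, 2810/147, 6905/49]
L5 α=2/3: [47480/441, 31034/441, 7659/49]
→ [108, 70, 156]

query (2,0) [L1,L2,L3,L4,L5,L6] — begin 0,0,0
L1 α=1: [235, 57, 19]
L2 α=1/2: [381/2, 295/2, 77/2]
L3 α=6/7: [633/14, 1843/14, 1661/14]
L4 α=1: [203, 151, 94]
L5 α=1: [132, 239, 135]
L6 α=1/2: [179/2, 279/2, 337/2]
= [90, 140, 168]


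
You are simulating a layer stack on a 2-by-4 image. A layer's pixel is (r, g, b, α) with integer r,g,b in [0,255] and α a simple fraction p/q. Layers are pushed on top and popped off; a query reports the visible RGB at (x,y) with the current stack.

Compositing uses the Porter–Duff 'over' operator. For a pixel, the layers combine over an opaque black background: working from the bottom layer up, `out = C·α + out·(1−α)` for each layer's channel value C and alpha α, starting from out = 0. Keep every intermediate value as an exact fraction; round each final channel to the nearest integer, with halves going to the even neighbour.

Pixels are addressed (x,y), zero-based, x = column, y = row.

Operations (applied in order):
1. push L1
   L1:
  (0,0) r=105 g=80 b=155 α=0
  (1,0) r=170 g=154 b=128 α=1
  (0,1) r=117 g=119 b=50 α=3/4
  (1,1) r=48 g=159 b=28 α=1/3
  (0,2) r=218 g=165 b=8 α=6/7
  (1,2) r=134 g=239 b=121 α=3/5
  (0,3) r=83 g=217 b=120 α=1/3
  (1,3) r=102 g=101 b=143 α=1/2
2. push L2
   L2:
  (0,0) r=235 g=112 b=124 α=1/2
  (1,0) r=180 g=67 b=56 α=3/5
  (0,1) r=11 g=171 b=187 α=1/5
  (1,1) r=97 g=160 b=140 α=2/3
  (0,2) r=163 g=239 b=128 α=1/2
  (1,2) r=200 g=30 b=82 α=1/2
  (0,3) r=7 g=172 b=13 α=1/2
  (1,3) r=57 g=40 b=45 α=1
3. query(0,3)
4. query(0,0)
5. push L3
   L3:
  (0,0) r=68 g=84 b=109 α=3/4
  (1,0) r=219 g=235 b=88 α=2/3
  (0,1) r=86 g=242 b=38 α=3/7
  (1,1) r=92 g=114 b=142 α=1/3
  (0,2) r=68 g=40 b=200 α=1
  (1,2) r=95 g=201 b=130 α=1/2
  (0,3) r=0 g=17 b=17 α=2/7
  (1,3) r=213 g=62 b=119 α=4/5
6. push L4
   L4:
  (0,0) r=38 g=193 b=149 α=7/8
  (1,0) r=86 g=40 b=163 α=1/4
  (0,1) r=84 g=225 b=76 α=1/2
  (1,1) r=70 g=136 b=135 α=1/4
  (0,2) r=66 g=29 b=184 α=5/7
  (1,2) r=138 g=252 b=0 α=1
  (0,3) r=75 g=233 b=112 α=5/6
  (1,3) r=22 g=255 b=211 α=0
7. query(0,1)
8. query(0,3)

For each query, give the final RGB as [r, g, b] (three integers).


at x=0,y=3 over L1,L2:
+L1 (α=1/3) → [83/3, 217/3, 40]
+L2 (α=1/2) → [52/3, 733/6, 53/2]
= [17, 122, 26]

query (0,0) [L1,L2] — begin 0,0,0
after L1 α=0: [0, 0, 0]
after L2 α=1/2: [235/2, 56, 62]
= [118, 56, 62]

at x=0,y=1 over L1,L2,L3,L4:
+L1 (α=3/4) → [351/4, 357/4, 75/2]
+L2 (α=1/5) → [362/5, 528/5, 337/5]
+L3 (α=3/7) → [2738/35, 5742/35, 274/5]
+L4 (α=1/2) → [2839/35, 13617/70, 327/5]
→ [81, 195, 65]

at x=0,y=3 over L1,L2,L3,L4:
L1 α=1/3: [83/3, 217/3, 40]
L2 α=1/2: [52/3, 733/6, 53/2]
L3 α=2/7: [260/21, 3869/42, 333/14]
L4 α=5/6: [8135/126, 52799/252, 8173/84]
→ [65, 210, 97]


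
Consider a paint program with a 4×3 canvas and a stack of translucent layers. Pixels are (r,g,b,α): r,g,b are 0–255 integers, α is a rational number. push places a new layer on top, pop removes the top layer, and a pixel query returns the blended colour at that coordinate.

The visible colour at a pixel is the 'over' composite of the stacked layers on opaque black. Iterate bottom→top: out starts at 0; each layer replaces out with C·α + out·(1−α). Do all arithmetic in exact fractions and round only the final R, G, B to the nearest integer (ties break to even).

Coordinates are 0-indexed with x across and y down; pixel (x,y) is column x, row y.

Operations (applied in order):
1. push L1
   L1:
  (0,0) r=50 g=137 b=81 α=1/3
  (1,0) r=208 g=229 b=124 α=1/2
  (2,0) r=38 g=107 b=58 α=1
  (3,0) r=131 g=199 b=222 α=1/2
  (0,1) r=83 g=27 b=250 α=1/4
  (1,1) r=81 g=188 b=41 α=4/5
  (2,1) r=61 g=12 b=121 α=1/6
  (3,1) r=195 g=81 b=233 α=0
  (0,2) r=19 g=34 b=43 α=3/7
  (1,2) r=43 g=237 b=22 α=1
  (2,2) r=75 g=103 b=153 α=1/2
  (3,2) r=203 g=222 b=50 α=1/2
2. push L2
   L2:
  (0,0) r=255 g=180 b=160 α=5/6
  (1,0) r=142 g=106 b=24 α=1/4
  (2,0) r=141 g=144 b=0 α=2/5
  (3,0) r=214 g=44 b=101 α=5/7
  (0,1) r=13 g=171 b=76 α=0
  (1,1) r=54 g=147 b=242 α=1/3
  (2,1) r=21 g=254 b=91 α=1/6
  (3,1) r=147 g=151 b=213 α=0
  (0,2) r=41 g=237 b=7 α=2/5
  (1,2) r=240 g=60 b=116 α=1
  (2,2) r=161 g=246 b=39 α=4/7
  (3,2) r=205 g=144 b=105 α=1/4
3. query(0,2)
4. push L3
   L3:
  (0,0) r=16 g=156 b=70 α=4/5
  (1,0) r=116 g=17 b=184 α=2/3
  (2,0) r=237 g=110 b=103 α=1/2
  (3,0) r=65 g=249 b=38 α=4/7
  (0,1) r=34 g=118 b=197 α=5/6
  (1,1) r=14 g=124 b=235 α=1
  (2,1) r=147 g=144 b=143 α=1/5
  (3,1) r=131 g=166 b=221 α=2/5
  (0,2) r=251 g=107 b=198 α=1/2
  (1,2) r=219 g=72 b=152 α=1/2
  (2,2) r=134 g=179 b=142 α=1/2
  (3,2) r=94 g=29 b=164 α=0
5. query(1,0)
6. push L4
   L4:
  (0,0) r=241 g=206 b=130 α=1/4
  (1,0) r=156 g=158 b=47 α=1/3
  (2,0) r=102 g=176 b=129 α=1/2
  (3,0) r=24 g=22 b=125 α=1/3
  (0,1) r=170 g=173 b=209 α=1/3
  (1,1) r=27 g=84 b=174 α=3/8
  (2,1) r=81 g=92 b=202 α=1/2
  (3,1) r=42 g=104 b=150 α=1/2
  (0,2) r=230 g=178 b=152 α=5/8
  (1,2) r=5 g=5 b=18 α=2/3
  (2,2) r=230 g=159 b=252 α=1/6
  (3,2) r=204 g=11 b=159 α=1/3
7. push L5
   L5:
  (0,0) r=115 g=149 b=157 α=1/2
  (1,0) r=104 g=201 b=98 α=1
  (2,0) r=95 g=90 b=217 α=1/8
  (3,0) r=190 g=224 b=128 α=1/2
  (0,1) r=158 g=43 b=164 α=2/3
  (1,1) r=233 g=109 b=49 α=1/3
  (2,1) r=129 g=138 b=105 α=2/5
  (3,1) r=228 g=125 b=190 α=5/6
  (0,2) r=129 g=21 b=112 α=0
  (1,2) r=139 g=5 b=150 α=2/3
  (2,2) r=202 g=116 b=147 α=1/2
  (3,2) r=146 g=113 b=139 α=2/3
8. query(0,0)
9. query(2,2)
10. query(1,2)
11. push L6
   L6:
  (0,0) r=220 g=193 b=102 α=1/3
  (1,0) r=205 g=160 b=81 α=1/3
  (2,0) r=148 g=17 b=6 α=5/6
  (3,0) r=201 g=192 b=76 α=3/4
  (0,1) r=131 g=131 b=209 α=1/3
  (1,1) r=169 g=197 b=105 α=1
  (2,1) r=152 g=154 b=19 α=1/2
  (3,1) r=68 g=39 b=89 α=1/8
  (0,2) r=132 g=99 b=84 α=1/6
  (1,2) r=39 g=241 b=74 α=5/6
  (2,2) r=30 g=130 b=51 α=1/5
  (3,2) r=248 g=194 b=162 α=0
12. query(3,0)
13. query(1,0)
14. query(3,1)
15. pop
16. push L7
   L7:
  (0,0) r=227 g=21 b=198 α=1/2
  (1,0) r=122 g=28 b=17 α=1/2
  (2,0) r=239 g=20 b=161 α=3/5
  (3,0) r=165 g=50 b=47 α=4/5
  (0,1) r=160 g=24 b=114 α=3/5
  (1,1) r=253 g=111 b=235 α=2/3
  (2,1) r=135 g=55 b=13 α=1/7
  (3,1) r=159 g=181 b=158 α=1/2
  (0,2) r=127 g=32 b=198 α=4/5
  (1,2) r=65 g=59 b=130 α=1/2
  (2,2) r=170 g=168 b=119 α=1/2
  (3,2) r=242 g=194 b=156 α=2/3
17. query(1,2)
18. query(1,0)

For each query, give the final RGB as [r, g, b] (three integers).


(0,2) stack=L1,L2; from [0,0,0]:
after L1 α=3/7: [57/7, 102/7, 129/7]
after L2 α=2/5: [149/7, 3624/35, 97/7]
= [21, 104, 14]

at x=1,y=0 over L1,L2,L3:
+L1 (α=1/2) → [104, 229/2, 62]
+L2 (α=1/4) → [227/2, 899/8, 105/2]
+L3 (α=2/3) → [691/6, 1171/24, 841/6]
= [115, 49, 140]

at x=0,y=0 over L1,L2,L3,L4,L5:
after L1 α=1/3: [50/3, 137/3, 27]
after L2 α=5/6: [3875/18, 2837/18, 827/6]
after L3 α=4/5: [5027/90, 14069/90, 2507/30]
after L4 α=1/4: [12257/120, 20249/120, 3807/40]
after L5 α=1/2: [26057/240, 38129/240, 10087/80]
rounded: [109, 159, 126]

at x=2,y=2 over L1,L2,L3,L4,L5:
after L1 α=1/2: [75/2, 103/2, 153/2]
after L2 α=4/7: [1513/14, 2277/14, 771/14]
after L3 α=1/2: [3389/28, 4783/28, 2759/28]
after L4 α=1/6: [7795/56, 28367/168, 20851/168]
after L5 α=1/2: [19107/112, 47855/336, 45547/336]
rounded: [171, 142, 136]

(1,2) stack=L1,L2,L3,L4,L5; from [0,0,0]:
+L1 (α=1) → [43, 237, 22]
+L2 (α=1) → [240, 60, 116]
+L3 (α=1/2) → [459/2, 66, 134]
+L4 (α=2/3) → [479/6, 76/3, 170/3]
+L5 (α=2/3) → [2147/18, 106/9, 1070/9]
rounded: [119, 12, 119]

(3,0) stack=L1,L2,L3,L4,L5,L6; from [0,0,0]:
after L1 α=1/2: [131/2, 199/2, 111]
after L2 α=5/7: [1201/7, 419/7, 727/7]
after L3 α=4/7: [5423/49, 8229/49, 3245/49]
after L4 α=1/3: [12022/147, 17536/147, 4205/49]
after L5 α=1/2: [19976/147, 25232/147, 10477/98]
after L6 α=3/4: [108617/588, 27476/147, 32821/392]
rounded: [185, 187, 84]

query (1,0) [L1,L2,L3,L4,L5,L6] — begin 0,0,0
+L1 (α=1/2) → [104, 229/2, 62]
+L2 (α=1/4) → [227/2, 899/8, 105/2]
+L3 (α=2/3) → [691/6, 1171/24, 841/6]
+L4 (α=1/3) → [1159/9, 3067/36, 982/9]
+L5 (α=1) → [104, 201, 98]
+L6 (α=1/3) → [413/3, 562/3, 277/3]
= [138, 187, 92]

(3,1) stack=L1,L2,L3,L4,L5,L6; from [0,0,0]:
after L1 α=0: [0, 0, 0]
after L2 α=0: [0, 0, 0]
after L3 α=2/5: [262/5, 332/5, 442/5]
after L4 α=1/2: [236/5, 426/5, 596/5]
after L5 α=5/6: [2968/15, 3551/30, 891/5]
after L6 α=1/8: [5449/30, 26027/240, 3341/20]
→ [182, 108, 167]

(1,2) stack=L1,L2,L3,L4,L5,L7; from [0,0,0]:
L1 α=1: [43, 237, 22]
L2 α=1: [240, 60, 116]
L3 α=1/2: [459/2, 66, 134]
L4 α=2/3: [479/6, 76/3, 170/3]
L5 α=2/3: [2147/18, 106/9, 1070/9]
L7 α=1/2: [3317/36, 637/18, 1120/9]
= [92, 35, 124]

(1,0) stack=L1,L2,L3,L4,L5,L7; from [0,0,0]:
after L1 α=1/2: [104, 229/2, 62]
after L2 α=1/4: [227/2, 899/8, 105/2]
after L3 α=2/3: [691/6, 1171/24, 841/6]
after L4 α=1/3: [1159/9, 3067/36, 982/9]
after L5 α=1: [104, 201, 98]
after L7 α=1/2: [113, 229/2, 115/2]
= [113, 114, 58]
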